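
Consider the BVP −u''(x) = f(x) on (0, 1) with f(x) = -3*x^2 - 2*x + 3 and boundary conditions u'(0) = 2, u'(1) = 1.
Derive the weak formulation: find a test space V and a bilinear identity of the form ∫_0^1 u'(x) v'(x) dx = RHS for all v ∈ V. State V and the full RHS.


V = H^1(0, 1) (v unrestricted at boundary; u is determined up to an additive constant); weak form: ∫_0^1 u'v' dx = ∫_0^1 (-3*x^2 - 2*x + 3) v dx + v(1) − 2·v(0) for all v ∈ V.

Multiply both sides by a test function v and integrate from 0 to 1:
  ∫_0^1 −u''(x) v(x) dx = ∫_0^1 f(x) v(x) dx.
Integrate the LHS by parts once:
  ∫_0^1 −u'' v dx = −[u'(x) v(x)]_0^1 + ∫_0^1 u'(x) v'(x) dx.
Thus ∫_0^1 u'(x) v'(x) dx = ∫_0^1 f(x) v(x) dx + [u'(x) v(x)]_0^1.
Choose V so that boundary terms are either known or forced to vanish.
u has inhomogeneous Neumann u'(0) = 2, u'(1) = 1. [u' v]_0^1 = (1)·v(1) − (2)·v(0) = v(1) − 2·v(0). Take V = H^1(0, 1); boundary term becomes part of RHS.
Weak formulation: find u (satisfying any essential BC) such that ∫_0^1 u'(x) v'(x) dx = ∫_0^1 f v dx + v(1) − 2·v(0) for all v ∈ V (Neumann data are natural BCs: they enter the RHS as boundary terms).
Substituting f(x) = -3*x^2 - 2*x + 3, the right-hand side is ∫_0^1 (-3*x^2 - 2*x + 3) v dx + v(1) − 2·v(0).
Compatibility check (pure Neumann): taking v ≡ 1 ∈ V gives 0 = ∫_0^1 f dx + (1) − (2), i.e. ∫_0^1 f dx must equal u'(0) − u'(1) = 1. Indeed ∫_0^1 (-3*x^2 - 2*x + 3) dx = 1, so the data are compatible. The solution is then unique only up to an additive constant (fix it e.g. by requiring ∫_0^1 u dx = 0).


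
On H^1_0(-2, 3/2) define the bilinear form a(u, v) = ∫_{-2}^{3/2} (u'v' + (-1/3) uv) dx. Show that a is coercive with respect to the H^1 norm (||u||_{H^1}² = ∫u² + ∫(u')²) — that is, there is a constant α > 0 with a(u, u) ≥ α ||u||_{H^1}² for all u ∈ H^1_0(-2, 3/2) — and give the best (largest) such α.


α = (-49 + 12*π^2)/(3*(4*π^2 + 49))

Coercivity of a(·,·) on H^1_0(-2, 3/2) means a(u, u) ≥ α ||u||_{H^1}² for every u ∈ H^1_0.
The interval has length L = 7/2, and Poincaré/coercivity depend only on L. Here a(u, u) = ∫(u')² + (-1/3)·∫u².
Here c = -1/3 < 0 with |c| < (π/L)² = 4*π^2/49, so coercivity still holds. The condition a(u,u) ≥ α||u||_{H^1}² reads (1−α)∫(u')² ≥ (α−c)∫u². Any admissible α is ≤ 1 (rapidly oscillating u have ∫u²/∫(u')² → 0), and α = 1 would force 0 ≥ (1−c)∫u², impossible since c < 1; so 1−α > 0. By the sharp Poincaré inequality on H^1_0 of an interval of length L, ∫(u')² ≥ (π/L)²∫u² with equality for the first sine mode sin(π(x−x₀)/L) (x₀ the left endpoint), so the inequality holds for all u iff (1−α)(π/L)² ≥ α − c, i.e. α ≤ ((π/L)² + c)/((π/L)² + 1) = (1 + c(L/π)²)/(1 + (L/π)²). (Direct route, valid since c ≤ 0: Poincaré gives c∫u² ≥ c(L/π)²∫(u')², so a(u,u) ≥ (1 + c(L/π)²)∫(u')², while ||u||_{H^1}² ≤ (1 + (L/π)²)∫(u')²; dividing yields the same α.) With (π/L)² = 4*π^2/49 and c = -1/3, the largest admissible constant is α = ((π/L)² + c)/((π/L)² + 1).
Simplifying, α = (-49 + 12*π^2)/(3*(4*π^2 + 49)).


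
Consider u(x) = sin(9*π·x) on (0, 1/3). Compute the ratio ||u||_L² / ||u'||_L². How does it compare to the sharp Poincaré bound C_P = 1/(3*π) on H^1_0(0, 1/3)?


||u||_L² / ||u'||_L² = 1/(9*π) < C_P = 1/(3*π).

u(x) = sin(9*π·x), so u'(x) = 9*π*cos(9*π*x).
Writing u(x) = A·sin(kπx/L) with A = 1 and k = 3, use ∫_0^L sin²(kπx/L) dx = L/2 and ∫_0^L cos²(kπx/L) dx = L/2.
u² = 1·sin²(9*π·x) and (u')² = 81*π^2·cos²(9*π·x), and each of sin², cos² integrates to L/2 = 1/6 over (0, 1/3).
∫_0^1/3 u² dx = 1/6, so ||u||_L² = sqrt(6)/6.
∫_0^1/3 (u')² dx = 27*π^2/2, so ||u'||_L² = 3*sqrt(6)*π/2.
Ratio ||u||_L² / ||u'||_L² = 1/(9*π).
Sharp Poincaré constant on H^1_0(0, 1/3) is C_P = L/π = 1/(3*π), achieved by sin(3*π·x).
This is the k = 3 harmonic; the ratio L/(kπ) is strictly less than C_P = L/π, consistent with the sharp inequality ||u||_L² ≤ C_P ||u'||_L².


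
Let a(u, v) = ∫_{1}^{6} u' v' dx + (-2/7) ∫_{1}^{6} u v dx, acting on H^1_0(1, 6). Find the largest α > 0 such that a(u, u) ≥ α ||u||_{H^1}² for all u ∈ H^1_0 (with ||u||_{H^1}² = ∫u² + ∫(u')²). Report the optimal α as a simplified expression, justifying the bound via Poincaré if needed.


α = (-50/7 + π^2)/(π^2 + 25)

Coercivity of a(·,·) on H^1_0(1, 6) means a(u, u) ≥ α ||u||_{H^1}² for every u ∈ H^1_0.
The interval has length L = 5, and Poincaré/coercivity depend only on L. Here a(u, u) = ∫(u')² + (-2/7)·∫u².
Here c = -2/7 < 0 with |c| < (π/L)² = π^2/25, so coercivity still holds. The condition a(u,u) ≥ α||u||_{H^1}² reads (1−α)∫(u')² ≥ (α−c)∫u². Any admissible α is ≤ 1 (rapidly oscillating u have ∫u²/∫(u')² → 0), and α = 1 would force 0 ≥ (1−c)∫u², impossible since c < 1; so 1−α > 0. By the sharp Poincaré inequality on H^1_0 of an interval of length L, ∫(u')² ≥ (π/L)²∫u² with equality for the first sine mode sin(π(x−x₀)/L) (x₀ the left endpoint), so the inequality holds for all u iff (1−α)(π/L)² ≥ α − c, i.e. α ≤ ((π/L)² + c)/((π/L)² + 1) = (1 + c(L/π)²)/(1 + (L/π)²). (Direct route, valid since c ≤ 0: Poincaré gives c∫u² ≥ c(L/π)²∫(u')², so a(u,u) ≥ (1 + c(L/π)²)∫(u')², while ||u||_{H^1}² ≤ (1 + (L/π)²)∫(u')²; dividing yields the same α.) With (π/L)² = π^2/25 and c = -2/7, the largest admissible constant is α = ((π/L)² + c)/((π/L)² + 1).
Simplifying, α = (-50/7 + π^2)/(π^2 + 25).


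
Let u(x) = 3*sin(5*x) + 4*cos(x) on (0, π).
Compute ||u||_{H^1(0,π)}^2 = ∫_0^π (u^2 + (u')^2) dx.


||u||_{H^1(0,π)}^2 = 133*π

u'(x) = -4*sin(x) + 15*cos(5*x).
Expand u² and (u')² and integrate term by term on (0, π), using: for integers n ≥ 1, ∫_0^π sin²(nx) dx = ∫_0^π cos²(nx) dx = π/2; for n ≠ n', ∫_0^π sin(nx)sin(n'x) dx = ∫_0^π cos(nx)cos(n'x) dx = 0; and by product-to-sum, ∫_0^π sin(nx)cos(n'x) dx = ½∫_0^π [sin((n+n')x) + sin((n−n')x)] dx, which is 0 when n+n' is even and 2n/(n²−n'²) when n+n' is odd (it need not vanish on (0, π)).
  u² squared terms: (3)²·∫sin(5x)² dx = 9·π/2 = 9*π/2;  (4)²·∫cos(x)² dx = 16·π/2 = 8*π.
  u² cross terms: 2·(3)·(4)·∫sin(5x)·cos(x) dx = 24·(0) = 0.
  So ∫_0^π u² dx = 9*π/2 + 8*π + 0 = 25*π/2.
  (u')² squared terms: (-4)²·∫sin(x)² dx = 16·π/2 = 8*π;  (15)²·∫cos(5x)² dx = 225·π/2 = 225*π/2.
  (u')² cross terms: 2·(-4)·(15)·∫sin(x)·cos(5x) dx = -120·(0) = 0.
  So ∫_0^π (u')² dx = 8*π + 225*π/2 + 0 = 241*π/2.
||u||_{H^1}^2 = (25*π/2) + (241*π/2) = 133*π.


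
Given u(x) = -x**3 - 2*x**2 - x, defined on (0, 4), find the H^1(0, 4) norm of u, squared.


||u||_{H^1}^2 = 220372/21

The H^1 norm (squared) on an interval (0, L) is
  ||u||_{H^1}^2 = ∫_0^L u(x)^2 dx + ∫_0^L u'(x)^2 dx.
Compute u'(x) = -3*x**2 - 4*x - 1.
Then u(x)^2 = x**6 + 4*x**5 + 6*x**4 + 4*x**3 + x**2 and u'(x)^2 = 9*x**4 + 24*x**3 + 22*x**2 + 8*x + 1.
Integrate each monomial from 0 to 4 using ∫_0^4 c·x^n dx = c·4^(n+1)/(n+1):
  ∫_0^4 u(x)^2 dx = ∫_0^4 (x^6 + 4*x^5 + 6*x^4 + 4*x^3 + x^2) dx. Term by term:
    ∫_0^4 x^6 dx = 16384/7;  ∫_0^4 4*x^5 dx = 8192/3;  ∫_0^4 6*x^4 dx = 6144/5;
    ∫_0^4 4*x^3 dx = 256;  ∫_0^4 x^2 dx = 64/3.
  Sum: 16384/7 + 8192/3 + 6144/5 + 256 + 64/3 = 230208/35.
  ∫_0^4 u'(x)^2 dx = ∫_0^4 (9*x^4 + 24*x^3 + 22*x^2 + 8*x + 1) dx. Term by term:
    ∫_0^4 9*x^4 dx = 9216/5;  ∫_0^4 24*x^3 dx = 1536;  ∫_0^4 22*x^2 dx = 1408/3;
    ∫_0^4 8*x dx = 64;  ∫_0^4 1 dx = 4.
  Sum: 9216/5 + 1536 + 1408/3 + 64 + 4 = 58748/15.
Adding: ||u||_{H^1}^2 = 230208/35 + 58748/15 = 220372/21.


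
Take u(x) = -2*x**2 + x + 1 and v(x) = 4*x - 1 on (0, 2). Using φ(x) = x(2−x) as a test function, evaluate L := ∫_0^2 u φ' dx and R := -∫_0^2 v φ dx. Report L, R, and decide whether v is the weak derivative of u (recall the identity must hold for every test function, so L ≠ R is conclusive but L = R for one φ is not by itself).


LHS = 4, RHS = -4. No, v is not the weak derivative of u.

u(x) = -2*x**2 + x + 1, classical derivative u'(x) = 1 - 4*x.
φ(x) = x(2−x), so φ'(x) = 2 - 2*x.
Note φ(0) = φ(2) = 0, so the boundary term u·φ vanishes.
LHS = ∫_0^2 u(x) φ'(x) dx = ∫_0^2 (4*x^3 - 6*x^2 + 2) dx. Term by term:
  ∫_0^2 4*x^3 dx = 16;  ∫_0^2 -6*x^2 dx = -16;  ∫_0^2 2 dx = 4.
Sum: 16 − 16 + 4 = 4.
So LHS = 4.
∫_0^2 v(x) φ(x) dx = ∫_0^2 (-4*x^3 + 9*x^2 - 2*x) dx. Term by term:
  ∫_0^2 -4*x^3 dx = -16;  ∫_0^2 9*x^2 dx = 24;  ∫_0^2 -2*x dx = -4.
Sum: -16 + 24 − 4 = 4.
So RHS = -∫_0^2 v(x) φ(x) dx = -4.
LHS − RHS = 8 ≠ 0, so the identity fails.
(For a valid weak derivative the identity must hold for EVERY test function, in particular this one. The failure shows v is NOT the weak derivative of u.)
Correct weak derivative would be u'(x) = 1 - 4*x.


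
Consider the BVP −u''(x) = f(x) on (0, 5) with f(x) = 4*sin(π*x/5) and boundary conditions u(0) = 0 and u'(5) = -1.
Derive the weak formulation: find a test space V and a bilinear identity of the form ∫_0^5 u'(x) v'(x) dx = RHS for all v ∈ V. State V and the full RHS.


V = {v ∈ H^1(0, 5) : v(0) = 0} (test functions vanish at x = 0 where u is specified); weak form: ∫_0^5 u'v' dx = ∫_0^5 (4*sin(π*x/5)) v dx − v(5) for all v ∈ V.

Multiply both sides by a test function v and integrate from 0 to 5:
  ∫_0^5 −u''(x) v(x) dx = ∫_0^5 f(x) v(x) dx.
Integrate the LHS by parts once:
  ∫_0^5 −u'' v dx = −[u'(x) v(x)]_0^5 + ∫_0^5 u'(x) v'(x) dx.
Thus ∫_0^5 u'(x) v'(x) dx = ∫_0^5 f(x) v(x) dx + [u'(x) v(x)]_0^5.
Choose V so that boundary terms are either known or forced to vanish.
Mixed BC: u(0) = 0 (Dirichlet) and u'(5) = -1 (Neumann). Define V = {v ∈ H^1(0, 5) : v(0) = 0}. Then [u' v]_0^5 = u'(5)·v(5) − u'(0)·0 = − v(5).
Weak formulation: find u (satisfying any essential BC) such that ∫_0^5 u'(x) v'(x) dx = ∫_0^5 f v dx − v(5) for all v ∈ V (Dirichlet at 0 absorbed into V; Neumann datum at x = 5 contributes the boundary term).
Substituting f(x) = 4*sin(π*x/5), the right-hand side is ∫_0^5 (4*sin(π*x/5)) v dx − v(5).


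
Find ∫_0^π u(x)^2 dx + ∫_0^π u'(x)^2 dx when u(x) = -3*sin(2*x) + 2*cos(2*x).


||u||_{H^1(0,π)}^2 = 65*π/2

u'(x) = -4*sin(2*x) - 6*cos(2*x).
Expand u² and (u')² and integrate term by term on (0, π), using: for integers n ≥ 1, ∫_0^π sin²(nx) dx = ∫_0^π cos²(nx) dx = π/2; for n ≠ n', ∫_0^π sin(nx)sin(n'x) dx = ∫_0^π cos(nx)cos(n'x) dx = 0; and by product-to-sum, ∫_0^π sin(nx)cos(n'x) dx = ½∫_0^π [sin((n+n')x) + sin((n−n')x)] dx, which is 0 when n+n' is even and 2n/(n²−n'²) when n+n' is odd (it need not vanish on (0, π)).
  u² squared terms: (-3)²·∫sin(2x)² dx = 9·π/2 = 9*π/2;  (2)²·∫cos(2x)² dx = 4·π/2 = 2*π.
  u² cross terms: 2·(-3)·(2)·∫sin(2x)·cos(2x) dx = -12·(0) = 0.
  So ∫_0^π u² dx = 9*π/2 + 2*π + 0 = 13*π/2.
  (u')² squared terms: (-6)²·∫cos(2x)² dx = 36·π/2 = 18*π;  (-4)²·∫sin(2x)² dx = 16·π/2 = 8*π.
  (u')² cross terms: 2·(-6)·(-4)·∫cos(2x)·sin(2x) dx = 48·(0) = 0.
  So ∫_0^π (u')² dx = 18*π + 8*π + 0 = 26*π.
||u||_{H^1}^2 = (13*π/2) + (26*π) = 65*π/2.


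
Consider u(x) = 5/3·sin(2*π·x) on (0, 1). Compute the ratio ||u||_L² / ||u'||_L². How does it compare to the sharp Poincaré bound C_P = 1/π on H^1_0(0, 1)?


||u||_L² / ||u'||_L² = 1/(2*π) < C_P = 1/π.

u(x) = 5/3·sin(2*π·x), so u'(x) = 10*π*cos(2*π*x)/3.
Writing u(x) = A·sin(kπx/L) with A = 5/3 and k = 2, use ∫_0^L sin²(kπx/L) dx = L/2 and ∫_0^L cos²(kπx/L) dx = L/2.
u² = 25/9·sin²(2*π·x) and (u')² = 100*π^2/9·cos²(2*π·x), and each of sin², cos² integrates to L/2 = 1/2 over (0, 1).
∫_0^1 u² dx = 25/18, so ||u||_L² = 5*sqrt(2)/6.
∫_0^1 (u')² dx = 50*π^2/9, so ||u'||_L² = 5*sqrt(2)*π/3.
Ratio ||u||_L² / ||u'||_L² = 1/(2*π).
Sharp Poincaré constant on H^1_0(0, 1) is C_P = L/π = 1/π, achieved by sin(π·x).
This is the k = 2 harmonic; the ratio L/(kπ) is strictly less than C_P = L/π, consistent with the sharp inequality ||u||_L² ≤ C_P ||u'||_L².


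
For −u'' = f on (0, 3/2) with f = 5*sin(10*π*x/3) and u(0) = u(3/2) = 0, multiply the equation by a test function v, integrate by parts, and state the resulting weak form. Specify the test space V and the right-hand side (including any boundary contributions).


V = H^1_0(0, 3/2) (so v(0) = v(3/2) = 0); weak form: ∫_0^3/2 u'v' dx = ∫_0^3/2 (5*sin(10*π*x/3)) v dx for all v ∈ V.

Multiply both sides by a test function v and integrate from 0 to 3/2:
  ∫_0^3/2 −u''(x) v(x) dx = ∫_0^3/2 f(x) v(x) dx.
Integrate the LHS by parts once:
  ∫_0^3/2 −u'' v dx = −[u'(x) v(x)]_0^3/2 + ∫_0^3/2 u'(x) v'(x) dx.
Thus ∫_0^3/2 u'(x) v'(x) dx = ∫_0^3/2 f(x) v(x) dx + [u'(x) v(x)]_0^3/2.
Choose V so that boundary terms are either known or forced to vanish.
u is Dirichlet: u(0) = u(3/2) = 0. Let V = H^1_0(0, 3/2); then v(0) = v(3/2) = 0, and [u' v]_0^3/2 = 0.
Weak formulation: find u (satisfying any essential BC) such that ∫_0^3/2 u'(x) v'(x) dx = ∫_0^3/2 f v dx for all v ∈ V.
Substituting f(x) = 5*sin(10*π*x/3), the right-hand side is ∫_0^3/2 (5*sin(10*π*x/3)) v dx.


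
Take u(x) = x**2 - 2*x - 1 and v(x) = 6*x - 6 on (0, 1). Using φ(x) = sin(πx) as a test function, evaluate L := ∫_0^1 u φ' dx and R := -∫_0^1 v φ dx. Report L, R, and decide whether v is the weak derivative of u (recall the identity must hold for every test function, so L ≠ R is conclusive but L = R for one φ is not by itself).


LHS = 2/π, RHS = 6/π. No, v is not the weak derivative of u.

u(x) = x**2 - 2*x - 1, classical derivative u'(x) = 2*x - 2.
φ(x) = sin(πx), so φ'(x) = π*cos(π*x).
Note φ(0) = φ(1) = 0, so the boundary term u·φ vanishes.
LHS = ∫_0^1 u(x) φ'(x) dx = ∫_0^1 (π*x^2*cos(π*x) - 2*π*x*cos(π*x) - π*cos(π*x)) dx. Term by term:
  ∫_0^1 -π*cos(π*x) dx = 0;  ∫_0^1 π*x^2*cos(π*x) dx = -2/π;  ∫_0^1 -2*π*x*cos(π*x) dx = 4/π.
Sum: 0 − 2/π + 4/π = 2/π.
So LHS = 2/π.
∫_0^1 v(x) φ(x) dx = ∫_0^1 (6*x*sin(π*x) - 6*sin(π*x)) dx. Term by term:
  ∫_0^1 -6*sin(π*x) dx = -12/π;  ∫_0^1 6*x*sin(π*x) dx = 6/π.
Sum: -12/π + 6/π = -6/π.
So RHS = -∫_0^1 v(x) φ(x) dx = 6/π.
LHS − RHS = -4/π ≠ 0, so the identity fails.
(For a valid weak derivative the identity must hold for EVERY test function, in particular this one. The failure shows v is NOT the weak derivative of u.)
Correct weak derivative would be u'(x) = 2*x - 2.


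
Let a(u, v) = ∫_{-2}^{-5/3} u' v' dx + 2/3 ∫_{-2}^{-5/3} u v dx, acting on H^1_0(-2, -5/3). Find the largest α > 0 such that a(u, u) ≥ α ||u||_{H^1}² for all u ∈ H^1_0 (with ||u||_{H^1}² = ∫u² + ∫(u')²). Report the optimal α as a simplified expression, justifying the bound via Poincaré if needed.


α = (2 + 27*π^2)/(3*(1 + 9*π^2))

Coercivity of a(·,·) on H^1_0(-2, -5/3) means a(u, u) ≥ α ||u||_{H^1}² for every u ∈ H^1_0.
The interval has length L = 1/3, and Poincaré/coercivity depend only on L. Here a(u, u) = ∫(u')² + (2/3)·∫u².
Here 0 < c = 2/3 < 1. The condition a(u,u) ≥ α||u||_{H^1}² reads (1−α)∫(u')² ≥ (α−c)∫u². Any admissible α is ≤ 1 (rapidly oscillating u have ∫u²/∫(u')² → 0), and α = 1 would force 0 ≥ (1−c)∫u², impossible since c < 1; so 1−α > 0. By the sharp Poincaré inequality on H^1_0 of an interval of length L, ∫(u')² ≥ (π/L)²∫u² with equality for the first sine mode sin(π(x−x₀)/L) (x₀ the left endpoint), so the inequality holds for all u iff (1−α)(π/L)² ≥ α − c, i.e. α ≤ ((π/L)² + c)/((π/L)² + 1) = (1 + c(L/π)²)/(1 + (L/π)²). With (π/L)² = 9*π^2 and c = 2/3, the largest admissible constant is α = ((π/L)² + c)/((π/L)² + 1).
Simplifying, α = (2 + 27*π^2)/(3*(1 + 9*π^2)).


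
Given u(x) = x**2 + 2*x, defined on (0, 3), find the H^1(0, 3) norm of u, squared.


||u||_{H^1}^2 = 1248/5

The H^1 norm (squared) on an interval (0, L) is
  ||u||_{H^1}^2 = ∫_0^L u(x)^2 dx + ∫_0^L u'(x)^2 dx.
Compute u'(x) = 2*x + 2.
Then u(x)^2 = x**4 + 4*x**3 + 4*x**2 and u'(x)^2 = 4*x**2 + 8*x + 4.
Integrate each monomial from 0 to 3 using ∫_0^3 c·x^n dx = c·3^(n+1)/(n+1):
  ∫_0^3 u(x)^2 dx = ∫_0^3 (x^4 + 4*x^3 + 4*x^2) dx. Term by term:
    ∫_0^3 x^4 dx = 243/5;  ∫_0^3 4*x^3 dx = 81;  ∫_0^3 4*x^2 dx = 36.
  Sum: 243/5 + 81 + 36 = 828/5.
  ∫_0^3 u'(x)^2 dx = ∫_0^3 (4*x^2 + 8*x + 4) dx. Term by term:
    ∫_0^3 4*x^2 dx = 36;  ∫_0^3 8*x dx = 36;  ∫_0^3 4 dx = 12.
  Sum: 36 + 36 + 12 = 84.
Adding: ||u||_{H^1}^2 = 828/5 + 84 = 1248/5.


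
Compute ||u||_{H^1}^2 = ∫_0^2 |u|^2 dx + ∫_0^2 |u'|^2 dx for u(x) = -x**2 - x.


||u||_{H^1}^2 = 566/15

The H^1 norm (squared) on an interval (0, L) is
  ||u||_{H^1}^2 = ∫_0^L u(x)^2 dx + ∫_0^L u'(x)^2 dx.
Compute u'(x) = -2*x - 1.
Then u(x)^2 = x**4 + 2*x**3 + x**2 and u'(x)^2 = 4*x**2 + 4*x + 1.
Integrate each monomial from 0 to 2 using ∫_0^2 c·x^n dx = c·2^(n+1)/(n+1):
  ∫_0^2 u(x)^2 dx = ∫_0^2 (x^4 + 2*x^3 + x^2) dx. Term by term:
    ∫_0^2 x^4 dx = 32/5;  ∫_0^2 2*x^3 dx = 8;  ∫_0^2 x^2 dx = 8/3.
  Sum: 32/5 + 8 + 8/3 = 256/15.
  ∫_0^2 u'(x)^2 dx = ∫_0^2 (4*x^2 + 4*x + 1) dx. Term by term:
    ∫_0^2 4*x^2 dx = 32/3;  ∫_0^2 4*x dx = 8;  ∫_0^2 1 dx = 2.
  Sum: 32/3 + 8 + 2 = 62/3.
Adding: ||u||_{H^1}^2 = 256/15 + 62/3 = 566/15.


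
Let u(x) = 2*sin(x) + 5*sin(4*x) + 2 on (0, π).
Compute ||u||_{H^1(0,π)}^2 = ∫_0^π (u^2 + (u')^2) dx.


||u||_{H^1(0,π)}^2 = 16 + 441*π/2

u'(x) = 2*cos(x) + 20*cos(4*x).
Expand u² and (u')² and integrate term by term on (0, π), using: for integers n ≥ 1, ∫_0^π sin²(nx) dx = ∫_0^π cos²(nx) dx = π/2; for n ≠ n', ∫_0^π sin(nx)sin(n'x) dx = ∫_0^π cos(nx)cos(n'x) dx = 0; and by product-to-sum, ∫_0^π sin(nx)cos(n'x) dx = ½∫_0^π [sin((n+n')x) + sin((n−n')x)] dx, which is 0 when n+n' is even and 2n/(n²−n'²) when n+n' is odd (it need not vanish on (0, π)). For the constant mode: ∫_0^π 1 dx = π, ∫_0^π cos(nx) dx = 0, ∫_0^π sin(nx) dx = (1−(−1)^n)/n.
  u² squared terms: (2)²·∫1 dx = 4·π = 4*π;  (2)²·∫sin(x)² dx = 4·π/2 = 2*π;  (5)²·∫sin(4x)² dx = 25·π/2 = 25*π/2.
  u² cross terms: 2·(2)·(2)·∫1·sin(x) dx = 8·(2) = 16;  2·(2)·(5)·∫1·sin(4x) dx = 20·(0) = 0;  2·(2)·(5)·∫sin(x)·sin(4x) dx = 20·(0) = 0.
  So ∫_0^π u² dx = 4*π + 2*π + 25*π/2 + 16 + 0 + 0 = 16 + 37*π/2.
  (u')² squared terms: (2)²·∫cos(x)² dx = 4·π/2 = 2*π;  (20)²·∫cos(4x)² dx = 400·π/2 = 200*π.
  (u')² cross terms: 2·(2)·(20)·∫cos(x)·cos(4x) dx = 80·(0) = 0.
  So ∫_0^π (u')² dx = 2*π + 200*π + 0 = 202*π.
||u||_{H^1}^2 = (16 + 37*π/2) + (202*π) = 16 + 441*π/2.


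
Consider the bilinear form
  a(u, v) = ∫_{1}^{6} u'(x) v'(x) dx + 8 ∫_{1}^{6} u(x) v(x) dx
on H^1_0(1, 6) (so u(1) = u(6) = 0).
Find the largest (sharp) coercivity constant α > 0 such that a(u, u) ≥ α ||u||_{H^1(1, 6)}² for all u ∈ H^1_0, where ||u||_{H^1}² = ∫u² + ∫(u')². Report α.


α = 1

Coercivity of a(·,·) on H^1_0(1, 6) means a(u, u) ≥ α ||u||_{H^1}² for every u ∈ H^1_0.
The interval has length L = 5, and Poincaré/coercivity depend only on L. Here a(u, u) = ∫(u')² + (8)·∫u².
Here c = 8 ≥ 1, so a(u,u) = ∫(u')² + c∫u² ≥ ∫(u')² + ∫u² = ||u||_{H^1}², i.e. α = 1 works. No larger α is possible: a(u,u) ≥ α||u||_{H^1}² means (1−α)∫(u')² ≥ (α−c)∫u², and for the modes u_n = sin(nπ(x−x₀)/L) (x₀ the left endpoint) one has ∫u_n²/∫(u_n')² = (L/(nπ))² → 0, so a(u_n,u_n)/||u_n||_{H^1}² → 1. Hence the optimal constant is α = 1.
Therefore α = 1.


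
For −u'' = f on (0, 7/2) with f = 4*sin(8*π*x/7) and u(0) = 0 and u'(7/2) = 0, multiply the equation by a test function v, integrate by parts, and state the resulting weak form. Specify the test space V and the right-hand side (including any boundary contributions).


V = {v ∈ H^1(0, 7/2) : v(0) = 0} (test functions vanish at x = 0 where u is specified); weak form: ∫_0^7/2 u'v' dx = ∫_0^7/2 (4*sin(8*π*x/7)) v dx for all v ∈ V.

Multiply both sides by a test function v and integrate from 0 to 7/2:
  ∫_0^7/2 −u''(x) v(x) dx = ∫_0^7/2 f(x) v(x) dx.
Integrate the LHS by parts once:
  ∫_0^7/2 −u'' v dx = −[u'(x) v(x)]_0^7/2 + ∫_0^7/2 u'(x) v'(x) dx.
Thus ∫_0^7/2 u'(x) v'(x) dx = ∫_0^7/2 f(x) v(x) dx + [u'(x) v(x)]_0^7/2.
Choose V so that boundary terms are either known or forced to vanish.
Mixed BC: u(0) = 0 (Dirichlet) and u'(7/2) = 0 (Neumann). Define V = {v ∈ H^1(0, 7/2) : v(0) = 0}. Then [u' v]_0^7/2 = u'(7/2)·v(7/2) − u'(0)·0 = 0.
Weak formulation: find u (satisfying any essential BC) such that ∫_0^7/2 u'(x) v'(x) dx = ∫_0^7/2 f v dx for all v ∈ V (Dirichlet at 0 absorbed into V; the Neumann datum at x = 7/2 is zero, so no boundary term remains).
Substituting f(x) = 4*sin(8*π*x/7), the right-hand side is ∫_0^7/2 (4*sin(8*π*x/7)) v dx.


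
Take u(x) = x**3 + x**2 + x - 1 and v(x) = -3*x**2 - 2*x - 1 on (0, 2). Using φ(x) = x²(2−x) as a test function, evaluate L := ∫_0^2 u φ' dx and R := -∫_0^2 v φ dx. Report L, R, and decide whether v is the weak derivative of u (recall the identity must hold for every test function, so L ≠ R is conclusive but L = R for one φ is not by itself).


LHS = -164/15, RHS = 164/15. No, v is not the weak derivative of u.

u(x) = x**3 + x**2 + x - 1, classical derivative u'(x) = 3*x**2 + 2*x + 1.
φ(x) = x²(2−x), so φ'(x) = x*(4 - 3*x).
Note φ(0) = φ(2) = 0, so the boundary term u·φ vanishes.
LHS = ∫_0^2 u(x) φ'(x) dx = ∫_0^2 (-3*x^5 + x^4 + x^3 + 7*x^2 - 4*x) dx. Term by term:
  ∫_0^2 -3*x^5 dx = -32;  ∫_0^2 x^4 dx = 32/5;  ∫_0^2 x^3 dx = 4;
  ∫_0^2 7*x^2 dx = 56/3;  ∫_0^2 -4*x dx = -8.
Sum: -32 + 32/5 + 4 + 56/3 − 8 = -164/15.
So LHS = -164/15.
∫_0^2 v(x) φ(x) dx = ∫_0^2 (3*x^5 - 4*x^4 - 3*x^3 - 2*x^2) dx. Term by term:
  ∫_0^2 3*x^5 dx = 32;  ∫_0^2 -4*x^4 dx = -128/5;  ∫_0^2 -3*x^3 dx = -12;
  ∫_0^2 -2*x^2 dx = -16/3.
Sum: 32 − 128/5 − 12 − 16/3 = -164/15.
So RHS = -∫_0^2 v(x) φ(x) dx = 164/15.
LHS − RHS = -328/15 ≠ 0, so the identity fails.
(For a valid weak derivative the identity must hold for EVERY test function, in particular this one. The failure shows v is NOT the weak derivative of u.)
Correct weak derivative would be u'(x) = 3*x**2 + 2*x + 1.


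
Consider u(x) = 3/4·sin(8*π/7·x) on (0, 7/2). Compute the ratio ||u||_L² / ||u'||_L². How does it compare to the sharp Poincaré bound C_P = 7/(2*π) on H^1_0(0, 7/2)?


||u||_L² / ||u'||_L² = 7/(8*π) < C_P = 7/(2*π).

u(x) = 3/4·sin(8*π/7·x), so u'(x) = 6*π*cos(8*π*x/7)/7.
Writing u(x) = A·sin(kπx/L) with A = 3/4 and k = 4, use ∫_0^L sin²(kπx/L) dx = L/2 and ∫_0^L cos²(kπx/L) dx = L/2.
u² = 9/16·sin²(8*π/7·x) and (u')² = 36*π^2/49·cos²(8*π/7·x), and each of sin², cos² integrates to L/2 = 7/4 over (0, 7/2).
∫_0^7/2 u² dx = 63/64, so ||u||_L² = 3*sqrt(7)/8.
∫_0^7/2 (u')² dx = 9*π^2/7, so ||u'||_L² = 3*sqrt(7)*π/7.
Ratio ||u||_L² / ||u'||_L² = 7/(8*π).
Sharp Poincaré constant on H^1_0(0, 7/2) is C_P = L/π = 7/(2*π), achieved by sin(2*π/7·x).
This is the k = 4 harmonic; the ratio L/(kπ) is strictly less than C_P = L/π, consistent with the sharp inequality ||u||_L² ≤ C_P ||u'||_L².


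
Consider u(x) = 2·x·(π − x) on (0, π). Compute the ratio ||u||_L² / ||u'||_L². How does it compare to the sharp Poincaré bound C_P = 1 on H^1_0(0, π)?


||u||_L² / ||u'||_L² = sqrt(10)*π/10 < C_P = 1.

u(x) = 2·x·(π − x), so u'(x) = -4*x + 2*π.
u(x) = 2·x·(π − x) vanishes at x = 0 and x = π, so u ∈ H^1_0(0, π). Differentiate via the product rule and integrate the resulting polynomials term by term.
  ∫_0^π u² dx = ∫_0^π (4*x^4 - 8*π*x^3 + 4*π^2*x^2) dx. Term by term:
    ∫_0^π 4*x^4 dx = 4*π^5/5;  ∫_0^π -8*π*x^3 dx = -2*π^5;  ∫_0^π 4*π^2*x^2 dx = 4*π^5/3.
  Sum: 4*π^5/5 − 2*π^5 + 4*π^5/3 = 2*π^5/15.
  ∫_0^π (u')² dx = ∫_0^π (16*x^2 - 16*π*x + 4*π^2) dx. Term by term:
    ∫_0^π 16*x^2 dx = 16*π^3/3;  ∫_0^π -16*π*x dx = -8*π^3;  ∫_0^π 4*π^2 dx = 4*π^3.
  Sum: 16*π^3/3 − 8*π^3 + 4*π^3 = 4*π^3/3.
∫_0^π u² dx = 2*π^5/15, so ||u||_L² = sqrt(30)*π^(5/2)/15.
∫_0^π (u')² dx = 4*π^3/3, so ||u'||_L² = 2*sqrt(3)*π^(3/2)/3.
Ratio ||u||_L² / ||u'||_L² = sqrt(10)*π/10.
Sharp Poincaré constant on H^1_0(0, π) is C_P = L/π = 1, achieved by sin(x).
A polynomial bump cannot attain the sharp Poincaré constant (only the first sine eigenfunction does), so the ratio is strictly less than C_P, consistent with ||u||_L² ≤ C_P ||u'||_L².


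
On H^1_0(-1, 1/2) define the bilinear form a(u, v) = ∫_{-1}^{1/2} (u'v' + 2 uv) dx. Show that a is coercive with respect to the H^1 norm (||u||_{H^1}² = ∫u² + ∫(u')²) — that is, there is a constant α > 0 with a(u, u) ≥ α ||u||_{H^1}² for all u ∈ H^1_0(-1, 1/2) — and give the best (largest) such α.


α = 1

Coercivity of a(·,·) on H^1_0(-1, 1/2) means a(u, u) ≥ α ||u||_{H^1}² for every u ∈ H^1_0.
The interval has length L = 3/2, and Poincaré/coercivity depend only on L. Here a(u, u) = ∫(u')² + (2)·∫u².
Here c = 2 ≥ 1, so a(u,u) = ∫(u')² + c∫u² ≥ ∫(u')² + ∫u² = ||u||_{H^1}², i.e. α = 1 works. No larger α is possible: a(u,u) ≥ α||u||_{H^1}² means (1−α)∫(u')² ≥ (α−c)∫u², and for the modes u_n = sin(nπ(x−x₀)/L) (x₀ the left endpoint) one has ∫u_n²/∫(u_n')² = (L/(nπ))² → 0, so a(u_n,u_n)/||u_n||_{H^1}² → 1. Hence the optimal constant is α = 1.
Therefore α = 1.


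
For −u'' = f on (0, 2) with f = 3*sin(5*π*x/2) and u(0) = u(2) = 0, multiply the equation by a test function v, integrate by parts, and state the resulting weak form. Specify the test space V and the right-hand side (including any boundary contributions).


V = H^1_0(0, 2) (so v(0) = v(2) = 0); weak form: ∫_0^2 u'v' dx = ∫_0^2 (3*sin(5*π*x/2)) v dx for all v ∈ V.

Multiply both sides by a test function v and integrate from 0 to 2:
  ∫_0^2 −u''(x) v(x) dx = ∫_0^2 f(x) v(x) dx.
Integrate the LHS by parts once:
  ∫_0^2 −u'' v dx = −[u'(x) v(x)]_0^2 + ∫_0^2 u'(x) v'(x) dx.
Thus ∫_0^2 u'(x) v'(x) dx = ∫_0^2 f(x) v(x) dx + [u'(x) v(x)]_0^2.
Choose V so that boundary terms are either known or forced to vanish.
u is Dirichlet: u(0) = u(2) = 0. Let V = H^1_0(0, 2); then v(0) = v(2) = 0, and [u' v]_0^2 = 0.
Weak formulation: find u (satisfying any essential BC) such that ∫_0^2 u'(x) v'(x) dx = ∫_0^2 f v dx for all v ∈ V.
Substituting f(x) = 3*sin(5*π*x/2), the right-hand side is ∫_0^2 (3*sin(5*π*x/2)) v dx.


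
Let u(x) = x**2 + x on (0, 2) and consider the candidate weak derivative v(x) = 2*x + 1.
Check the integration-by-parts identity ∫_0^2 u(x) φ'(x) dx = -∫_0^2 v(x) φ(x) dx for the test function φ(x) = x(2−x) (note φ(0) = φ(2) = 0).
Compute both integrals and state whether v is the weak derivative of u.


LHS = -4, RHS = -4. Yes, v = u' weakly.

u(x) = x**2 + x, classical derivative u'(x) = 2*x + 1.
φ(x) = x(2−x), so φ'(x) = 2 - 2*x.
Note φ(0) = φ(2) = 0, so the boundary term u·φ vanishes.
LHS = ∫_0^2 u(x) φ'(x) dx = ∫_0^2 (-2*x^3 + 2*x) dx. Term by term:
  ∫_0^2 -2*x^3 dx = -8;  ∫_0^2 2*x dx = 4.
Sum: -8 + 4 = -4.
So LHS = -4.
∫_0^2 v(x) φ(x) dx = ∫_0^2 (-2*x^3 + 3*x^2 + 2*x) dx. Term by term:
  ∫_0^2 -2*x^3 dx = -8;  ∫_0^2 3*x^2 dx = 8;  ∫_0^2 2*x dx = 4.
Sum: -8 + 8 + 4 = 4.
So RHS = -∫_0^2 v(x) φ(x) dx = -4.
LHS = RHS, so the identity holds for this test φ.
Moreover u is smooth here and v(x) = u'(x) = 2*x + 1 pointwise, so the identity holds for every test function. Hence v is the weak derivative of u.


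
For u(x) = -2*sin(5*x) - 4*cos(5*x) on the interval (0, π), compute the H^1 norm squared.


||u||_{H^1(0,π)}^2 = 260*π

u'(x) = 20*sin(5*x) - 10*cos(5*x).
Expand u² and (u')² and integrate term by term on (0, π), using: for integers n ≥ 1, ∫_0^π sin²(nx) dx = ∫_0^π cos²(nx) dx = π/2; for n ≠ n', ∫_0^π sin(nx)sin(n'x) dx = ∫_0^π cos(nx)cos(n'x) dx = 0; and by product-to-sum, ∫_0^π sin(nx)cos(n'x) dx = ½∫_0^π [sin((n+n')x) + sin((n−n')x)] dx, which is 0 when n+n' is even and 2n/(n²−n'²) when n+n' is odd (it need not vanish on (0, π)).
  u² squared terms: (-4)²·∫cos(5x)² dx = 16·π/2 = 8*π;  (-2)²·∫sin(5x)² dx = 4·π/2 = 2*π.
  u² cross terms: 2·(-4)·(-2)·∫cos(5x)·sin(5x) dx = 16·(0) = 0.
  So ∫_0^π u² dx = 8*π + 2*π + 0 = 10*π.
  (u')² squared terms: (-10)²·∫cos(5x)² dx = 100·π/2 = 50*π;  (20)²·∫sin(5x)² dx = 400·π/2 = 200*π.
  (u')² cross terms: 2·(-10)·(20)·∫cos(5x)·sin(5x) dx = -400·(0) = 0.
  So ∫_0^π (u')² dx = 50*π + 200*π + 0 = 250*π.
||u||_{H^1}^2 = (10*π) + (250*π) = 260*π.


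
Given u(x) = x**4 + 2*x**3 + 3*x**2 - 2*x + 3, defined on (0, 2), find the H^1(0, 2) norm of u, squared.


||u||_{H^1}^2 = 664246/315

The H^1 norm (squared) on an interval (0, L) is
  ||u||_{H^1}^2 = ∫_0^L u(x)^2 dx + ∫_0^L u'(x)^2 dx.
Compute u'(x) = 4*x**3 + 6*x**2 + 6*x - 2.
Then u(x)^2 = x**8 + 4*x**7 + 10*x**6 + 8*x**5 + 7*x**4 + 22*x**2 - 12*x + 9 and u'(x)^2 = 16*x**6 + 48*x**5 + 84*x**4 + 56*x**3 + 12*x**2 - 24*x + 4.
Integrate each monomial from 0 to 2 using ∫_0^2 c·x^n dx = c·2^(n+1)/(n+1):
  ∫_0^2 u(x)^2 dx = ∫_0^2 (x^8 + 4*x^7 + 10*x^6 + 8*x^5 + 7*x^4 + 22*x^2 - 12*x + 9) dx. Term by term:
    ∫_0^2 x^8 dx = 512/9;  ∫_0^2 4*x^7 dx = 128;  ∫_0^2 10*x^6 dx = 1280/7;
    ∫_0^2 8*x^5 dx = 256/3;  ∫_0^2 7*x^4 dx = 224/5;  ∫_0^2 22*x^2 dx = 176/3;
    ∫_0^2 -12*x dx = -24;  ∫_0^2 9 dx = 18.
  Sum: 512/9 + 128 + 1280/7 + 256/3 + 224/5 + 176/3 − 24 + 18 = 173422/315.
  ∫_0^2 u'(x)^2 dx = ∫_0^2 (16*x^6 + 48*x^5 + 84*x^4 + 56*x^3 + 12*x^2 - 24*x + 4) dx. Term by term:
    ∫_0^2 16*x^6 dx = 2048/7;  ∫_0^2 48*x^5 dx = 512;  ∫_0^2 84*x^4 dx = 2688/5;
    ∫_0^2 56*x^3 dx = 224;  ∫_0^2 12*x^2 dx = 32;  ∫_0^2 -24*x dx = -48;
    ∫_0^2 4 dx = 8.
  Sum: 2048/7 + 512 + 2688/5 + 224 + 32 − 48 + 8 = 54536/35.
Adding: ||u||_{H^1}^2 = 173422/315 + 54536/35 = 664246/315.


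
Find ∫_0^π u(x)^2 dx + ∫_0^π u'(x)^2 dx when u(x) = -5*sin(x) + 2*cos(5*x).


||u||_{H^1(0,π)}^2 = 77*π

u'(x) = -10*sin(5*x) - 5*cos(x).
Expand u² and (u')² and integrate term by term on (0, π), using: for integers n ≥ 1, ∫_0^π sin²(nx) dx = ∫_0^π cos²(nx) dx = π/2; for n ≠ n', ∫_0^π sin(nx)sin(n'x) dx = ∫_0^π cos(nx)cos(n'x) dx = 0; and by product-to-sum, ∫_0^π sin(nx)cos(n'x) dx = ½∫_0^π [sin((n+n')x) + sin((n−n')x)] dx, which is 0 when n+n' is even and 2n/(n²−n'²) when n+n' is odd (it need not vanish on (0, π)).
  u² squared terms: (-5)²·∫sin(x)² dx = 25·π/2 = 25*π/2;  (2)²·∫cos(5x)² dx = 4·π/2 = 2*π.
  u² cross terms: 2·(-5)·(2)·∫sin(x)·cos(5x) dx = -20·(0) = 0.
  So ∫_0^π u² dx = 25*π/2 + 2*π + 0 = 29*π/2.
  (u')² squared terms: (-10)²·∫sin(5x)² dx = 100·π/2 = 50*π;  (-5)²·∫cos(x)² dx = 25·π/2 = 25*π/2.
  (u')² cross terms: 2·(-10)·(-5)·∫sin(5x)·cos(x) dx = 100·(0) = 0.
  So ∫_0^π (u')² dx = 50*π + 25*π/2 + 0 = 125*π/2.
||u||_{H^1}^2 = (29*π/2) + (125*π/2) = 77*π.


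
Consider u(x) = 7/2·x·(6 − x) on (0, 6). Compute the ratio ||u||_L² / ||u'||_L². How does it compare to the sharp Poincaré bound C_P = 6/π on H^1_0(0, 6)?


||u||_L² / ||u'||_L² = 3*sqrt(10)/5 < C_P = 6/π.

u(x) = 7/2·x·(6 − x), so u'(x) = 21 - 7*x.
u(x) = 7/2·x·(6 − x) vanishes at x = 0 and x = 6, so u ∈ H^1_0(0, 6). Differentiate via the product rule and integrate the resulting polynomials term by term.
  ∫_0^6 u² dx = ∫_0^6 (49*x^4/4 - 147*x^3 + 441*x^2) dx. Term by term:
    ∫_0^6 49*x^4/4 dx = 95256/5;  ∫_0^6 -147*x^3 dx = -47628;  ∫_0^6 441*x^2 dx = 31752.
  Sum: 95256/5 − 47628 + 31752 = 15876/5.
  ∫_0^6 (u')² dx = ∫_0^6 (49*x^2 - 294*x + 441) dx. Term by term:
    ∫_0^6 49*x^2 dx = 3528;  ∫_0^6 -294*x dx = -5292;  ∫_0^6 441 dx = 2646.
  Sum: 3528 − 5292 + 2646 = 882.
∫_0^6 u² dx = 15876/5, so ||u||_L² = 126*sqrt(5)/5.
∫_0^6 (u')² dx = 882, so ||u'||_L² = 21*sqrt(2).
Ratio ||u||_L² / ||u'||_L² = 3*sqrt(10)/5.
Sharp Poincaré constant on H^1_0(0, 6) is C_P = L/π = 6/π, achieved by sin(π/6·x).
A polynomial bump cannot attain the sharp Poincaré constant (only the first sine eigenfunction does), so the ratio is strictly less than C_P, consistent with ||u||_L² ≤ C_P ||u'||_L².


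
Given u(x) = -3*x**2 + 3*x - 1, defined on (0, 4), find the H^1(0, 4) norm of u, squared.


||u||_{H^1}^2 = 7416/5

The H^1 norm (squared) on an interval (0, L) is
  ||u||_{H^1}^2 = ∫_0^L u(x)^2 dx + ∫_0^L u'(x)^2 dx.
Compute u'(x) = 3 - 6*x.
Then u(x)^2 = 9*x**4 - 18*x**3 + 15*x**2 - 6*x + 1 and u'(x)^2 = 36*x**2 - 36*x + 9.
Integrate each monomial from 0 to 4 using ∫_0^4 c·x^n dx = c·4^(n+1)/(n+1):
  ∫_0^4 u(x)^2 dx = ∫_0^4 (9*x^4 - 18*x^3 + 15*x^2 - 6*x + 1) dx. Term by term:
    ∫_0^4 9*x^4 dx = 9216/5;  ∫_0^4 -18*x^3 dx = -1152;  ∫_0^4 15*x^2 dx = 320;
    ∫_0^4 -6*x dx = -48;  ∫_0^4 1 dx = 4.
  Sum: 9216/5 − 1152 + 320 − 48 + 4 = 4836/5.
  ∫_0^4 u'(x)^2 dx = ∫_0^4 (36*x^2 - 36*x + 9) dx. Term by term:
    ∫_0^4 36*x^2 dx = 768;  ∫_0^4 -36*x dx = -288;  ∫_0^4 9 dx = 36.
  Sum: 768 − 288 + 36 = 516.
Adding: ||u||_{H^1}^2 = 4836/5 + 516 = 7416/5.


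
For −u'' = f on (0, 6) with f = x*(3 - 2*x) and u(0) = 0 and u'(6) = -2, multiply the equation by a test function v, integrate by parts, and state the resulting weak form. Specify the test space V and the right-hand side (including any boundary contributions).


V = {v ∈ H^1(0, 6) : v(0) = 0} (test functions vanish at x = 0 where u is specified); weak form: ∫_0^6 u'v' dx = ∫_0^6 (x*(3 - 2*x)) v dx − 2·v(6) for all v ∈ V.

Multiply both sides by a test function v and integrate from 0 to 6:
  ∫_0^6 −u''(x) v(x) dx = ∫_0^6 f(x) v(x) dx.
Integrate the LHS by parts once:
  ∫_0^6 −u'' v dx = −[u'(x) v(x)]_0^6 + ∫_0^6 u'(x) v'(x) dx.
Thus ∫_0^6 u'(x) v'(x) dx = ∫_0^6 f(x) v(x) dx + [u'(x) v(x)]_0^6.
Choose V so that boundary terms are either known or forced to vanish.
Mixed BC: u(0) = 0 (Dirichlet) and u'(6) = -2 (Neumann). Define V = {v ∈ H^1(0, 6) : v(0) = 0}. Then [u' v]_0^6 = u'(6)·v(6) − u'(0)·0 = − 2·v(6).
Weak formulation: find u (satisfying any essential BC) such that ∫_0^6 u'(x) v'(x) dx = ∫_0^6 f v dx − 2·v(6) for all v ∈ V (Dirichlet at 0 absorbed into V; Neumann datum at x = 6 contributes the boundary term).
Substituting f(x) = x*(3 - 2*x), the right-hand side is ∫_0^6 (x*(3 - 2*x)) v dx − 2·v(6).


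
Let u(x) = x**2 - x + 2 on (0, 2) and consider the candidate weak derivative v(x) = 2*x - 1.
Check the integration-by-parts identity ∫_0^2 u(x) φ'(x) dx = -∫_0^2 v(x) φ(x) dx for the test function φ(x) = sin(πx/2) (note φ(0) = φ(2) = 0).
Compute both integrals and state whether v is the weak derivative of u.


LHS = -4/π, RHS = -4/π. Yes, v = u' weakly.

u(x) = x**2 - x + 2, classical derivative u'(x) = 2*x - 1.
φ(x) = sin(πx/2), so φ'(x) = π*cos(π*x/2)/2.
Note φ(0) = φ(2) = 0, so the boundary term u·φ vanishes.
LHS = ∫_0^2 u(x) φ'(x) dx = ∫_0^2 (π*x^2*cos(π*x/2)/2 - π*x*cos(π*x/2)/2 + π*cos(π*x/2)) dx. Term by term:
  ∫_0^2 π*cos(π*x/2) dx = 0;  ∫_0^2 π*x^2*cos(π*x/2)/2 dx = -8/π;  ∫_0^2 -π*x*cos(π*x/2)/2 dx = 4/π.
Sum: 0 − 8/π + 4/π = -4/π.
So LHS = -4/π.
∫_0^2 v(x) φ(x) dx = ∫_0^2 (2*x*sin(π*x/2) - sin(π*x/2)) dx. Term by term:
  ∫_0^2 -sin(π*x/2) dx = -4/π;  ∫_0^2 2*x*sin(π*x/2) dx = 8/π.
Sum: -4/π + 8/π = 4/π.
So RHS = -∫_0^2 v(x) φ(x) dx = -4/π.
LHS = RHS, so the identity holds for this test φ.
Moreover u is smooth here and v(x) = u'(x) = 2*x - 1 pointwise, so the identity holds for every test function. Hence v is the weak derivative of u.


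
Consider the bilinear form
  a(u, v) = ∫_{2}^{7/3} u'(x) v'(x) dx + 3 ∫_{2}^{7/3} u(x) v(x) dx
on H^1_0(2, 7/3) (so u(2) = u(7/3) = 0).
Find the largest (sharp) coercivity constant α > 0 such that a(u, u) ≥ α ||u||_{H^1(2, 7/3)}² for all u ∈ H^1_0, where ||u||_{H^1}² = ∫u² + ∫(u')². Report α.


α = 1

Coercivity of a(·,·) on H^1_0(2, 7/3) means a(u, u) ≥ α ||u||_{H^1}² for every u ∈ H^1_0.
The interval has length L = 1/3, and Poincaré/coercivity depend only on L. Here a(u, u) = ∫(u')² + (3)·∫u².
Here c = 3 ≥ 1, so a(u,u) = ∫(u')² + c∫u² ≥ ∫(u')² + ∫u² = ||u||_{H^1}², i.e. α = 1 works. No larger α is possible: a(u,u) ≥ α||u||_{H^1}² means (1−α)∫(u')² ≥ (α−c)∫u², and for the modes u_n = sin(nπ(x−x₀)/L) (x₀ the left endpoint) one has ∫u_n²/∫(u_n')² = (L/(nπ))² → 0, so a(u_n,u_n)/||u_n||_{H^1}² → 1. Hence the optimal constant is α = 1.
Therefore α = 1.


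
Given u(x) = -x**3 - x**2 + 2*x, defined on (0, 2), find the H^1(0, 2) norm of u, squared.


||u||_{H^1}^2 = 9592/105

The H^1 norm (squared) on an interval (0, L) is
  ||u||_{H^1}^2 = ∫_0^L u(x)^2 dx + ∫_0^L u'(x)^2 dx.
Compute u'(x) = -3*x**2 - 2*x + 2.
Then u(x)^2 = x**6 + 2*x**5 - 3*x**4 - 4*x**3 + 4*x**2 and u'(x)^2 = 9*x**4 + 12*x**3 - 8*x**2 - 8*x + 4.
Integrate each monomial from 0 to 2 using ∫_0^2 c·x^n dx = c·2^(n+1)/(n+1):
  ∫_0^2 u(x)^2 dx = ∫_0^2 (x^6 + 2*x^5 - 3*x^4 - 4*x^3 + 4*x^2) dx. Term by term:
    ∫_0^2 x^6 dx = 128/7;  ∫_0^2 2*x^5 dx = 64/3;  ∫_0^2 -3*x^4 dx = -96/5;
    ∫_0^2 -4*x^3 dx = -16;  ∫_0^2 4*x^2 dx = 32/3.
  Sum: 128/7 + 64/3 − 96/5 − 16 + 32/3 = 528/35.
  ∫_0^2 u'(x)^2 dx = ∫_0^2 (9*x^4 + 12*x^3 - 8*x^2 - 8*x + 4) dx. Term by term:
    ∫_0^2 9*x^4 dx = 288/5;  ∫_0^2 12*x^3 dx = 48;  ∫_0^2 -8*x^2 dx = -64/3;
    ∫_0^2 -8*x dx = -16;  ∫_0^2 4 dx = 8.
  Sum: 288/5 + 48 − 64/3 − 16 + 8 = 1144/15.
Adding: ||u||_{H^1}^2 = 528/35 + 1144/15 = 9592/105.


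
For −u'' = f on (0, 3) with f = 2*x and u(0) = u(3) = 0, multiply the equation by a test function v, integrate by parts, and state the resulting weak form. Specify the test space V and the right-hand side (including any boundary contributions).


V = H^1_0(0, 3) (so v(0) = v(3) = 0); weak form: ∫_0^3 u'v' dx = ∫_0^3 (2*x) v dx for all v ∈ V.

Multiply both sides by a test function v and integrate from 0 to 3:
  ∫_0^3 −u''(x) v(x) dx = ∫_0^3 f(x) v(x) dx.
Integrate the LHS by parts once:
  ∫_0^3 −u'' v dx = −[u'(x) v(x)]_0^3 + ∫_0^3 u'(x) v'(x) dx.
Thus ∫_0^3 u'(x) v'(x) dx = ∫_0^3 f(x) v(x) dx + [u'(x) v(x)]_0^3.
Choose V so that boundary terms are either known or forced to vanish.
u is Dirichlet: u(0) = u(3) = 0. Let V = H^1_0(0, 3); then v(0) = v(3) = 0, and [u' v]_0^3 = 0.
Weak formulation: find u (satisfying any essential BC) such that ∫_0^3 u'(x) v'(x) dx = ∫_0^3 f v dx for all v ∈ V.
Substituting f(x) = 2*x, the right-hand side is ∫_0^3 (2*x) v dx.


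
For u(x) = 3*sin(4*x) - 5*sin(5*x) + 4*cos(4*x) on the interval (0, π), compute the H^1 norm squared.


||u||_{H^1(0,π)}^2 = -6800/9 + 1075*π/2

u'(x) = -16*sin(4*x) + 12*cos(4*x) - 25*cos(5*x).
Expand u² and (u')² and integrate term by term on (0, π), using: for integers n ≥ 1, ∫_0^π sin²(nx) dx = ∫_0^π cos²(nx) dx = π/2; for n ≠ n', ∫_0^π sin(nx)sin(n'x) dx = ∫_0^π cos(nx)cos(n'x) dx = 0; and by product-to-sum, ∫_0^π sin(nx)cos(n'x) dx = ½∫_0^π [sin((n+n')x) + sin((n−n')x)] dx, which is 0 when n+n' is even and 2n/(n²−n'²) when n+n' is odd (it need not vanish on (0, π)).
  u² squared terms: (-5)²·∫sin(5x)² dx = 25·π/2 = 25*π/2;  (3)²·∫sin(4x)² dx = 9·π/2 = 9*π/2;  (4)²·∫cos(4x)² dx = 16·π/2 = 8*π.
  u² cross terms: 2·(-5)·(3)·∫sin(5x)·sin(4x) dx = -30·(0) = 0;  2·(-5)·(4)·∫sin(5x)·cos(4x) dx = -40·(10/9) = -400/9;  2·(3)·(4)·∫sin(4x)·cos(4x) dx = 24·(0) = 0.
  So ∫_0^π u² dx = 25*π/2 + 9*π/2 + 8*π + 0 − 400/9 + 0 = -400/9 + 25*π.
  (u')² squared terms: (-25)²·∫cos(5x)² dx = 625·π/2 = 625*π/2;  (-16)²·∫sin(4x)² dx = 256·π/2 = 128*π;  (12)²·∫cos(4x)² dx = 144·π/2 = 72*π.
  (u')² cross terms: 2·(-25)·(-16)·∫cos(5x)·sin(4x) dx = 800·(-8/9) = -6400/9;  2·(-25)·(12)·∫cos(5x)·cos(4x) dx = -600·(0) = 0;  2·(-16)·(12)·∫sin(4x)·cos(4x) dx = -384·(0) = 0.
  So ∫_0^π (u')² dx = 625*π/2 + 128*π + 72*π − 6400/9 + 0 + 0 = -6400/9 + 1025*π/2.
||u||_{H^1}^2 = (-400/9 + 25*π) + (-6400/9 + 1025*π/2) = -6800/9 + 1075*π/2.
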